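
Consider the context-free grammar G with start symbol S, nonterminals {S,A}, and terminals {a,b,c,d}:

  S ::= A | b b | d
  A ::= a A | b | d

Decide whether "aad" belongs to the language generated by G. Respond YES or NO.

CNF form of G:
  S -> T0 A | T1 T1 | b | d
  A -> T0 A | b | d
  T0 -> a
  T1 -> b

CYK table (by increasing span):
  T[0,0] 'a' = {T0}  orig:{}
  T[1,1] 'a' = {T0}  orig:{}
  T[2,2] 'd' = {A,S}
  T[0,1] 'aa' = ∅
  T[1,2] 'ad' = {A,S}
  T[0,2] 'aad' = {A,S}

S ∈ T[0,2] ⇒ YES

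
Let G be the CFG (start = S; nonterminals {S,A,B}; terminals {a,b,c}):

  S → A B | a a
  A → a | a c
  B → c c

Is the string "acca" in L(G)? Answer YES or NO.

Convert to CNF:
  S -> A B | T0 T0
  A -> T0 T1 | a
  B -> T1 T1
  T0 -> a
  T1 -> c

CYK fill:
  [0..0]={A,T0}  "a"  orig:{A}
  [1..1]={T1}  "c"  orig:{}
  [2..2]={T1}  "c"  orig:{}
  [3..3]={A,T0}  "a"  orig:{A}
  [0..1]={A}  "ac"
  [1..2]={B}  "cc"
  [2..3]=∅  "ca"
  [0..2]={S}  "acc"
  [1..3]=∅  "cca"
  [0..3]=∅  "acca"

S ∉ T[0,3] ⇒ NO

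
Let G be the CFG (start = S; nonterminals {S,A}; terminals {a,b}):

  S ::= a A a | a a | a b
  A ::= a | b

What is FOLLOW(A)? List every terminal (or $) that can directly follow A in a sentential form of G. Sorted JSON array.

FIRST sets, iterate to fixpoint:
round 1:
  A via A→a: +{a}
  A via A→b: +{b}
  S via S→a A a: +{a}
  FIRST(S)={a}  FIRST(A)={a,b}
round 2: (stable)
  FIRST(S)={a}  FIRST(A)={a,b}

FOLLOW sets:
seed FOLLOW(S) with $
[1]
  S→a A a: FOLLOW(A) ⊇ FIRST(a) = {a}; new: +{a}
  S: {$}  A: {a}
[2] done
  S: {$}  A: {a}

FOLLOW(A) = ["a"]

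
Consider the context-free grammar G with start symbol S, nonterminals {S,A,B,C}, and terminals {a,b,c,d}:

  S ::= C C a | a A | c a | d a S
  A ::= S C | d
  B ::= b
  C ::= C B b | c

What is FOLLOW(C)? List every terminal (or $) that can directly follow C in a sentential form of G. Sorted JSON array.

Compute FIRST by fixpoint:
[1]
  A via A→d: +{d}
  B via B→b: +{b}
  C via C→c: +{c}
  S via S→C C a: +{c}
  S via S→a A: +{a}
  S via S→d a S: +{d}
  FIRST(S)={a,c,d}  FIRST(A)={d}  FIRST(B)={b}  FIRST(C)={c}
[2]
  A via A→S C: +{a,c}
  FIRST(S)={a,c,d}  FIRST(A)={a,c,d}  FIRST(B)={b}  FIRST(C)={c}
[3] done
  FIRST(S)={a,c,d}  FIRST(A)={a,c,d}  FIRST(B)={b}  FIRST(C)={c}

FOLLOW sets:
seed FOLLOW(S) with $
pass 1:
  A→S C: FOLLOW(S) ⊇ FIRST(C) = {c}; new: +{c}
  C→C B b: FOLLOW(C) ⊇ FIRST(B) = {b}; new: +{b}
  C→C B b: FOLLOW(B) ⊇ FIRST(b) = {b}; new: +{b}
  S→C C a: FOLLOW(C) ⊇ FIRST(C) = {c}; new: +{c}
  S→C C a: FOLLOW(C) ⊇ FIRST(a) = {a}; new: +{a}
  S→a A: FOLLOW(A) ⊇ FOLLOW(S) ⊇ {$,c}; new: +{$,c}
  FOLLOW(S)={$,c}  FOLLOW(A)={$,c}  FOLLOW(B)={b}  FOLLOW(C)={a,b,c}
pass 2:
  A→S C: FOLLOW(C) ⊇ FOLLOW(A) ⊇ {$,c}; new: +{$}
  FOLLOW(S)={$,c}  FOLLOW(A)={$,c}  FOLLOW(B)={b}  FOLLOW(C)={$,a,b,c}
pass 3: done
  FOLLOW(S)={$,c}  FOLLOW(A)={$,c}  FOLLOW(B)={b}  FOLLOW(C)={$,a,b,c}

FOLLOW(C) = ["$", "a", "b", "c"]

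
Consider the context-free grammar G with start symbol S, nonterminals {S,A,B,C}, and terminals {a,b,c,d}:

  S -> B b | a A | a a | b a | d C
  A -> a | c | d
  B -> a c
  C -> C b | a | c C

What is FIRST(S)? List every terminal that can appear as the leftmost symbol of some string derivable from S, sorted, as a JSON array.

FIRST iteration:
iter 1:
  A via A→a: +{a}
  A via A→c: +{c}
  A via A→d: +{d}
  B via B→a c: +{a}
  C via C→a: +{a}
  C via C→c C: +{c}
  S via S→B b: +{a}
  S via S→b a: +{b}
  S via S→d C: +{d}
  FIRST(S)={a,b,d}  FIRST(A)={a,c,d}  FIRST(B)={a}  FIRST(C)={a,c}
iter 2: (stable)
  FIRST(S)={a,b,d}  FIRST(A)={a,c,d}  FIRST(B)={a}  FIRST(C)={a,c}

FIRST(S) = ["a", "b", "d"]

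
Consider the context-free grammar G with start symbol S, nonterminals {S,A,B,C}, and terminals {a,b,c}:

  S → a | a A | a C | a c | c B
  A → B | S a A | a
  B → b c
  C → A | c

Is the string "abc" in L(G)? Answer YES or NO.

CNF form of G:
  S -> T0 A | T0 C | T0 T2 | T2 B | a
  A -> S X3 | T1 T2 | a
  B -> T1 T2
  C -> S X4 | T1 T2 | a | c
  T0 -> a
  T1 -> b
  T2 -> c
  X3 -> T0 A
  X4 -> T0 A

Fill CYK table bottom-up:
  [0..0]={A,C,S,T0}  "a"  orig:{A,C,S}
  [1..1]={T1}  "b"  orig:{}
  [2..2]={C,T2}  "c"  orig:{C}
  [0..1]=∅  "ab"
  [1..2]={A,B,C}  "bc"
  [0..2]={S,X3,X4}  "abc"  orig:{S}

S ∈ T[0,2] ⇒ YES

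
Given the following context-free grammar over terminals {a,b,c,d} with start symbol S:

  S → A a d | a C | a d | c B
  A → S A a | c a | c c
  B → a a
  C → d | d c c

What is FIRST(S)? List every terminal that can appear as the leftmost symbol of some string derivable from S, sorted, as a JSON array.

FIRST iteration:
[1]
  A via A→c a: +{c}
  B via B→a a: +{a}
  C via C→d: +{d}
  S via S→A a d: +{c}
  S via S→a C: +{a}
  FIRST(S)={a,c}  FIRST(A)={c}  FIRST(B)={a}  FIRST(C)={d}
[2]
  A via A→S A a: +{a}
  FIRST(S)={a,c}  FIRST(A)={a,c}  FIRST(B)={a}  FIRST(C)={d}
[3] — fixpoint
  FIRST(S)={a,c}  FIRST(A)={a,c}  FIRST(B)={a}  FIRST(C)={d}

FIRST(S) = ["a", "c"]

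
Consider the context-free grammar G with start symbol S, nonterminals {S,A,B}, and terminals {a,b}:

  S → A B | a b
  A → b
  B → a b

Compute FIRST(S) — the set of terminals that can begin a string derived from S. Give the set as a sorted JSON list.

Compute FIRST by fixpoint:
[1]
  A via A→b: +{b}
  B via B→a b: +{a}
  S via S→A B: +{b}
  S via S→a b: +{a}
  FIRST(S)={a,b}  FIRST(A)={b}  FIRST(B)={a}
[2] (stable)
  FIRST(S)={a,b}  FIRST(A)={b}  FIRST(B)={a}

FIRST(S) = ["a", "b"]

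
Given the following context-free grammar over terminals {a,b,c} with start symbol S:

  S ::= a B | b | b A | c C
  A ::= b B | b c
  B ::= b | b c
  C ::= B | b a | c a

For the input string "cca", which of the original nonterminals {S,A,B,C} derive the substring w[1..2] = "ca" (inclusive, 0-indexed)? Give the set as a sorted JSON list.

CNF form of G:
  S -> T0 A | T1 C | T2 B | b
  A -> T0 B | T0 T1
  B -> T0 T1 | b
  C -> T0 T1 | T0 T2 | T1 T2 | b
  T0 -> b
  T1 -> c
  T2 -> a

Fill CYK table bottom-up (cells [i..j] with 1 ≤ i ≤ j ≤ 2 only):
  cell(1,1) c: {T1}  orig:{}
  cell(2,2) a: {T2}  orig:{}
  cell(1,2) ca: {C}

Original NTs in T[1,2] deriving "ca": ["C"]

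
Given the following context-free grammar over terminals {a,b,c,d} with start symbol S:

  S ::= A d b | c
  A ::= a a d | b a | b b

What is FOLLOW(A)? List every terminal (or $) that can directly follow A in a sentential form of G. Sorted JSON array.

Compute FIRST by fixpoint:
round 1:
  A via A→a a d: +{a}
  A via A→b a: +{b}
  S via S→A d b: +{a,b}
  S via S→c: +{c}
  S: {a,b,c}  A: {a,b}
round 2: done
  S: {a,b,c}  A: {a,b}

Compute FOLLOW by fixpoint:
initialize: $ ∈ FOLLOW(S)
[1]
  S→A d b: FOLLOW(A) ⊇ FIRST(d) = {d}; new: +{d}
  S: {$}  A: {d}
[2] (stable)
  S: {$}  A: {d}

FOLLOW(A) = ["d"]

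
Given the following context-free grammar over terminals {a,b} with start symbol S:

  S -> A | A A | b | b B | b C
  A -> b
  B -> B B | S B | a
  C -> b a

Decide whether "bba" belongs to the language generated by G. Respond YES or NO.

CNF form of G:
  S -> A A | T0 B | T0 C | b
  A -> b
  B -> B B | S B | a
  C -> T0 T1
  T0 -> b
  T1 -> a

CYK table (by increasing span):
  [0..0]={A,S,T0}  "b"  orig:{A,S}
  [1..1]={A,S,T0}  "b"  orig:{A,S}
  [2..2]={B,T1}  "a"  orig:{B}
  [0..1]={S}  "bb"
  [1..2]={B,C,S}  "ba"
  [0..2]={B,S}  "bba"

S ∈ T[0,2] ⇒ YES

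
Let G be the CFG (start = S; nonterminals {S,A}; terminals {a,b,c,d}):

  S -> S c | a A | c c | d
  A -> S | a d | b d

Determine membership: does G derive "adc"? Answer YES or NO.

Convert to CNF:
  S -> S T0 | T0 T0 | T1 A | d
  A -> S T0 | T0 T0 | T1 A | T1 T2 | T3 T2 | d
  T0 -> c
  T1 -> a
  T2 -> d
  T3 -> b

CYK fill:
  cell(0,0) a: {T1}  orig:{}
  cell(1,1) d: {A,S,T2}  orig:{A,S}
  cell(2,2) c: {T0}  orig:{}
  cell(0,1) ad: {A,S}
  cell(1,2) dc: {A,S}
  cell(0,2) adc: {A,S}

S ∈ T[0,2] ⇒ YES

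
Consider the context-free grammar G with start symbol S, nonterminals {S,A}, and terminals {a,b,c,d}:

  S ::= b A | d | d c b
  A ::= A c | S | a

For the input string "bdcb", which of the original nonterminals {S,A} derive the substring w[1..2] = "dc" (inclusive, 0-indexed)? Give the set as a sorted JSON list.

Convert to CNF:
  S -> T1 A | T2 X4 | d
  A -> A T0 | T1 A | T2 X3 | a | d
  T0 -> c
  T1 -> b
  T2 -> d
  X3 -> T0 T1
  X4 -> T0 T1

CYK fill, restricted to cells inside w[1..2]:
  T[1,1] 'd' = {A,S,T2}  orig:{A,S}
  T[2,2] 'c' = {T0}  orig:{}
  T[1,2] 'dc' = {A}

Original NTs in T[1,2] deriving "dc": ["A"]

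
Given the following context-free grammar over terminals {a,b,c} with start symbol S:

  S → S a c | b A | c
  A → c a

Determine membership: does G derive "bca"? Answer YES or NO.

Convert to CNF:
  S -> S X3 | T2 A | c
  A -> T0 T1
  T0 -> c
  T1 -> a
  T2 -> b
  X3 -> T1 T0

CYK table (by increasing span):
  cell(0,0) b: {T2}  orig:{}
  cell(1,1) c: {S,T0}  orig:{S}
  cell(2,2) a: {T1}  orig:{}
  cell(0,1) bc: ∅
  cell(1,2) ca: {A}
  cell(0,2) bca: {S}

S ∈ T[0,2] ⇒ YES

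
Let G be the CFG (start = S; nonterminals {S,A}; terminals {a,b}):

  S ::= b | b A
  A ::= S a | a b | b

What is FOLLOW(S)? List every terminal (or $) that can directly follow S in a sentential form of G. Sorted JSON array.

FIRST iteration:
pass 1:
  A via A→a b: +{a}
  A via A→b: +{b}
  S via S→b: +{b}
  FIRST[S]={b}  FIRST[A]={a,b}
pass 2: done
  FIRST[S]={b}  FIRST[A]={a,b}

FOLLOW iteration:
FOLLOW(S) := {$}
pass 1:
  A→S a: FOLLOW(S) ⊇ FIRST(a) = {a}; new: +{a}
  S→b A: FOLLOW(A) ⊇ FOLLOW(S) ⊇ {$,a}; new: +{$,a}
  FOLLOW(S)={$,a}  FOLLOW(A)={$,a}
pass 2: (no change)
  FOLLOW(S)={$,a}  FOLLOW(A)={$,a}

FOLLOW(S) = ["$", "a"]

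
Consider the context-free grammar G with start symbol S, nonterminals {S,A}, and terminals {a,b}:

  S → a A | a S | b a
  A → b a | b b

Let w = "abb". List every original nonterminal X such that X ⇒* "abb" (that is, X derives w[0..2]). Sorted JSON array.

CNF form of G:
  S -> T0 T1 | T1 A | T1 S
  A -> T0 T0 | T0 T1
  T0 -> b
  T1 -> a

CYK table (by increasing span) (cells [i..j] with 0 ≤ i ≤ j ≤ 2 only):
  T[0,0] 'a' = {T1}  orig:{}
  T[1,1] 'b' = {T0}  orig:{}
  T[2,2] 'b' = {T0}  orig:{}
  T[0,1] 'ab' = ∅
  T[1,2] 'bb' = {A}
  T[0,2] 'abb' = {S}

Original NTs in T[0,2] deriving "abb": ["S"]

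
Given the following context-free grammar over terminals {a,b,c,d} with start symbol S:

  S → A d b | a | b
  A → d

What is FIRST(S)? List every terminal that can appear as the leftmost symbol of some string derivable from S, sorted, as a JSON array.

FIRST sets, iterate to fixpoint:
pass 1:
  A via A→d: +{d}
  S via S→A d b: +{d}
  S via S→a: +{a}
  S via S→b: +{b}
  FIRST[S]={a,b,d}  FIRST[A]={d}
pass 2: done
  FIRST[S]={a,b,d}  FIRST[A]={d}

FIRST(S) = ["a", "b", "d"]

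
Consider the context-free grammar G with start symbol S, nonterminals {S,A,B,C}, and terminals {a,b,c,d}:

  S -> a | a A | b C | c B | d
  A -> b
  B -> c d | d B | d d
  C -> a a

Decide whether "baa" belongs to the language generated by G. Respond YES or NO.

Convert to CNF:
  S -> T0 B | T2 A | T3 C | a | d
  A -> b
  B -> T0 T1 | T1 B | T1 T1
  C -> T2 T2
  T0 -> c
  T1 -> d
  T2 -> a
  T3 -> b

CYK table (by increasing span):
  T[0,0] 'b' = {A,T3}  orig:{A}
  T[1,1] 'a' = {S,T2}  orig:{S}
  T[2,2] 'a' = {S,T2}  orig:{S}
  T[0,1] 'ba' = ∅
  T[1,2] 'aa' = {C}
  T[0,2] 'baa' = {S}

S ∈ T[0,2] ⇒ YES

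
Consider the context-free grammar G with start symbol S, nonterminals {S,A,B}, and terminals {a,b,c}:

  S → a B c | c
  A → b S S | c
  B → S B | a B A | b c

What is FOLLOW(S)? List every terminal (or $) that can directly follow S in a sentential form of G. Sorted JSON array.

FIRST iteration:
pass 1:
  A via A→b S S: +{b}
  A via A→c: +{c}
  B via B→a B A: +{a}
  B via B→b c: +{b}
  S via S→a B c: +{a}
  S via S→c: +{c}
  FIRST[S]={a,c}  FIRST[A]={b,c}  FIRST[B]={a,b}
pass 2:
  B via B→S B: +{c}
  FIRST[S]={a,c}  FIRST[A]={b,c}  FIRST[B]={a,b,c}
pass 3: done
  FIRST[S]={a,c}  FIRST[A]={b,c}  FIRST[B]={a,b,c}

Compute FOLLOW by fixpoint:
FOLLOW(S) := {$}
pass 1:
  A→b S S: FOLLOW(S) ⊇ FIRST(S) = {a,c}; new: +{a,c}
  B→S B: FOLLOW(S) ⊇ FIRST(B) = {a,b,c}; new: +{b}
  B→a B A: FOLLOW(B) ⊇ FIRST(A) = {b,c}; new: +{b,c}
  B→a B A: FOLLOW(A) ⊇ FOLLOW(B) ⊇ {b,c}; new: +{b,c}
  FOLLOW[S]={$,a,b,c}  FOLLOW[A]={b,c}  FOLLOW[B]={b,c}
pass 2: (no change)
  FOLLOW[S]={$,a,b,c}  FOLLOW[A]={b,c}  FOLLOW[B]={b,c}

FOLLOW(S) = ["$", "a", "b", "c"]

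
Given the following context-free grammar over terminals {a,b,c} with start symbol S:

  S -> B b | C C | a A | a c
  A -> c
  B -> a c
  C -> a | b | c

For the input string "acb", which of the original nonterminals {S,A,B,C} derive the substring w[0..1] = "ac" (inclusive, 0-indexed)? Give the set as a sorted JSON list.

CNF form of G:
  S -> B T2 | C C | T0 A | T0 T1
  A -> c
  B -> T0 T1
  C -> a | b | c
  T0 -> a
  T1 -> c
  T2 -> b

CYK fill — only the sub-triangle for w[0..1]:
  [0..0]={C,T0}  "a"  orig:{C}
  [1..1]={A,C,T1}  "c"  orig:{A,C}
  [0..1]={B,S}  "ac"

Original NTs in T[0,1] deriving "ac": ["B", "S"]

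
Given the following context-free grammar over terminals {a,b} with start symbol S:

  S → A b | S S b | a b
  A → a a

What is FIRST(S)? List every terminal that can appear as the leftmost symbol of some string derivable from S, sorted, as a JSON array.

FIRST iteration:
round 1:
  A via A→a a: +{a}
  S via S→A b: +{a}
  S: {a}  A: {a}
round 2: (no change)
  S: {a}  A: {a}

FIRST(S) = ["a"]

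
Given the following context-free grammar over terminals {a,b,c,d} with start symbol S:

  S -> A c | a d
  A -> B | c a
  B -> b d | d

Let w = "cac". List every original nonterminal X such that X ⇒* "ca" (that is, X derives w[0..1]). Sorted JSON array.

Convert to CNF:
  S -> A T2 | T3 T1
  A -> T0 T1 | T2 T3 | d
  B -> T0 T1 | d
  T0 -> b
  T1 -> d
  T2 -> c
  T3 -> a

CYK table (by increasing span) — only the sub-triangle for w[0..1]:
  T[0,0] 'c' = {T2}  orig:{}
  T[1,1] 'a' = {T3}  orig:{}
  T[0,1] 'ca' = {A}

Original NTs in T[0,1] deriving "ca": ["A"]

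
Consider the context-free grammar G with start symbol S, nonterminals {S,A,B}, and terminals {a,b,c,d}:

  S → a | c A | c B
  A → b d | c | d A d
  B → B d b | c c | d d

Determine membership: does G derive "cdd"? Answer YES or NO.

Convert to CNF:
  S -> T2 A | T2 B | a
  A -> T0 T1 | T1 X3 | c
  B -> B X4 | T1 T1 | T2 T2
  T0 -> b
  T1 -> d
  T2 -> c
  X3 -> A T1
  X4 -> T1 T0

Fill CYK table bottom-up:
  T[0,0] 'c' = {A,T2}  orig:{A}
  T[1,1] 'd' = {T1}  orig:{}
  T[2,2] 'd' = {T1}  orig:{}
  T[0,1] 'cd' = {X3}  orig:{}
  T[1,2] 'dd' = {B}
  T[0,2] 'cdd' = {S}

S ∈ T[0,2] ⇒ YES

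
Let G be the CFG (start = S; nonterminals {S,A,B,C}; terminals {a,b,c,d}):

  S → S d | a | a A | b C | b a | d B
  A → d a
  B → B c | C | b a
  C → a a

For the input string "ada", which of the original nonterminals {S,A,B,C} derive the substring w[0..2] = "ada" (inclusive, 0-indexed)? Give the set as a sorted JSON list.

Convert to CNF:
  S -> S T0 | T0 B | T1 A | T3 C | T3 T1 | a
  A -> T0 T1
  B -> B T2 | T1 T1 | T3 T1
  C -> T1 T1
  T0 -> d
  T1 -> a
  T2 -> c
  T3 -> b

CYK table (by increasing span) — only the sub-triangle for w[0..2]:
  cell(0,0) a: {S,T1}  orig:{S}
  cell(1,1) d: {T0}  orig:{}
  cell(2,2) a: {S,T1}  orig:{S}
  cell(0,1) ad: {S}
  cell(1,2) da: {A}
  cell(0,2) ada: {S}

Original NTs in T[0,2] deriving "ada": ["S"]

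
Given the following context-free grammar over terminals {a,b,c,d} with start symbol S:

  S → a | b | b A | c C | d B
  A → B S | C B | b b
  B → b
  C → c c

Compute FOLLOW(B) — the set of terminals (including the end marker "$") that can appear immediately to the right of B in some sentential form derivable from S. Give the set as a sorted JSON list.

FIRST sets, iterate to fixpoint:
pass 1:
  A via A→b b: +{b}
  B via B→b: +{b}
  C via C→c c: +{c}
  S via S→a: +{a}
  S via S→b: +{b}
  S via S→c C: +{c}
  S via S→d B: +{d}
  FIRST[S]={a,b,c,d}  FIRST[A]={b}  FIRST[B]={b}  FIRST[C]={c}
pass 2:
  A via A→C B: +{c}
  FIRST[S]={a,b,c,d}  FIRST[A]={b,c}  FIRST[B]={b}  FIRST[C]={c}
pass 3: (stable)
  FIRST[S]={a,b,c,d}  FIRST[A]={b,c}  FIRST[B]={b}  FIRST[C]={c}

FOLLOW sets:
FOLLOW(S) := {$}
round 1:
  A→B S: FOLLOW(B) ⊇ FIRST(S) = {a,b,c,d}; new: +{a,b,c,d}
  A→C B: FOLLOW(C) ⊇ FIRST(B) = {b}; new: +{b}
  S→b A: FOLLOW(A) ⊇ FOLLOW(S) ⊇ {$}; new: +{$}
  S→c C: FOLLOW(C) ⊇ FOLLOW(S) ⊇ {$}; new: +{$}
  S→d B: FOLLOW(B) ⊇ FOLLOW(S) ⊇ {$}; new: +{$}
  FOLLOW(S)={$}  FOLLOW(A)={$}  FOLLOW(B)={$,a,b,c,d}  FOLLOW(C)={$,b}
round 2: (no change)
  FOLLOW(S)={$}  FOLLOW(A)={$}  FOLLOW(B)={$,a,b,c,d}  FOLLOW(C)={$,b}

FOLLOW(B) = ["$", "a", "b", "c", "d"]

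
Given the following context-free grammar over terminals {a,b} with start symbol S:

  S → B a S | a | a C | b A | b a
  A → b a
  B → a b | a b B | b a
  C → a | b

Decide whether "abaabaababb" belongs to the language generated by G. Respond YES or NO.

Convert to CNF:
  S -> B X3 | T0 A | T0 T1 | T1 C | a
  A -> T0 T1
  B -> T0 T1 | T1 T0 | T1 X2
  C -> a | b
  T0 -> b
  T1 -> a
  X2 -> T0 B
  X3 -> T1 S

CYK fill:
  [0..0]={C,S,T1}  "a"  orig:{C,S}
  [1..1]={C,T0}  "b"  orig:{C}
  [2..2]={C,S,T1}  "a"  orig:{C,S}
  [3..3]={C,S,T1}  "a"  orig:{C,S}
  [4..4]={C,T0}  "b"  orig:{C}
  [5..5]={C,S,T1}  "a"  orig:{C,S}
  [6..6]={C,S,T1}  "a"  orig:{C,S}
  [7..7]={C,T0}  "b"  orig:{C}
  [8..8]={C,S,T1}  "a"  orig:{C,S}
  [9..9]={C,T0}  "b"  orig:{C}
  [10..10]={C,T0}  "b"  orig:{C}
  [0..1]={B,S}  "ab"
  [1..2]={A,B,S}  "ba"
  [2..3]={S,X3}  "aa"  orig:{S}
  [3..4]={B,S}  "ab"
  [4..5]={A,B,S}  "ba"
  [5..6]={S,X3}  "aa"  orig:{S}
  [6..7]={B,S}  "ab"
  [7..8]={A,B,S}  "ba"
  [8..9]={B,S}  "ab"
  [9..10]=∅  "bb"
  [0..2]={X3}  "aba"  orig:{}
  [1..3]=∅  "baa"
  [2..4]={X3}  "aab"  orig:{}
  [3..5]={X3}  "aba"  orig:{}
  [4..6]=∅  "baa"
  [5..7]={X3}  "aab"  orig:{}
  [6..8]={X3}  "aba"  orig:{}
  [7..9]={X2}  "bab"  orig:{}
  [8..10]=∅  "abb"
  [0..3]={S}  "abaa"
  [1..4]=∅  "baab"
  [2..5]=∅  "aaba"
  [3..6]={S}  "abaa"
  [4..7]=∅  "baab"
  [5..8]=∅  "aaba"
  [6..9]={B}  "abab"
  [7..10]=∅  "babb"
  [0..4]={S}  "abaab"
  [1..5]={S}  "baaba"
  [2..6]={X3}  "aabaa"  orig:{}
  [3..7]={S}  "abaab"
  [4..8]={S}  "baaba"
  [5..9]=∅  "aabab"
  [6..10]=∅  "ababb"
  [0..5]={X3}  "abaaba"  orig:{}
  [1..6]=∅  "baabaa"
  [2..7]={X3}  "aabaab"  orig:{}
  [3..8]={X3}  "abaaba"  orig:{}
  [4..9]=∅  "baabab"
  [5..10]=∅  "aababb"
  [0..6]={S}  "abaabaa"
  [1..7]=∅  "baabaab"
  [2..8]=∅  "aabaaba"
  [3..9]=∅  "abaabab"
  [4..10]=∅  "baababb"
  [0..7]={S}  "abaabaab"
  [1..8]={S}  "baabaaba"
  [2..9]=∅  "aabaabab"
  [3..10]=∅  "abaababb"
  [0..8]={X3}  "abaabaaba"  orig:{}
  [1..9]=∅  "baabaabab"
  [2..10]=∅  "aabaababb"
  [0..9]=∅  "abaabaabab"
  [1..10]=∅  "baabaababb"
  [0..10]=∅  "abaabaababb"

S ∉ T[0,10] ⇒ NO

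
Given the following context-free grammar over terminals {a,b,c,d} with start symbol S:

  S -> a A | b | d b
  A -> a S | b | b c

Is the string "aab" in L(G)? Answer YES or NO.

Convert to CNF:
  S -> T0 A | T3 T1 | b
  A -> T0 S | T1 T2 | b
  T0 -> a
  T1 -> b
  T2 -> c
  T3 -> d

Fill CYK table bottom-up:
  T[0,0] 'a' = {T0}  orig:{}
  T[1,1] 'a' = {T0}  orig:{}
  T[2,2] 'b' = {A,S,T1}  orig:{A,S}
  T[0,1] 'aa' = ∅
  T[1,2] 'ab' = {A,S}
  T[0,2] 'aab' = {A,S}

S ∈ T[0,2] ⇒ YES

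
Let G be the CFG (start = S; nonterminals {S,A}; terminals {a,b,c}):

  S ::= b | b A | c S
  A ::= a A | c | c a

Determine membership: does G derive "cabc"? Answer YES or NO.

Convert to CNF:
  S -> T1 S | T2 A | b
  A -> T0 A | T1 T0 | c
  T0 -> a
  T1 -> c
  T2 -> b

CYK table (by increasing span):
  [0..0]={A,T1}  "c"  orig:{A}
  [1..1]={T0}  "a"  orig:{}
  [2..2]={S,T2}  "b"  orig:{S}
  [3..3]={A,T1}  "c"  orig:{A}
  [0..1]={A}  "ca"
  [1..2]=∅  "ab"
  [2..3]={S}  "bc"
  [0..2]=∅  "cab"
  [1..3]=∅  "abc"
  [0..3]=∅  "cabc"

S ∉ T[0,3] ⇒ NO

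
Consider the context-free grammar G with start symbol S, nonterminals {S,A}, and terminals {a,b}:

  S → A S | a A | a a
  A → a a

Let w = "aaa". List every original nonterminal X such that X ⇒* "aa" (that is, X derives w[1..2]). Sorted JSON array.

CNF form of G:
  S -> A S | T0 A | T0 T0
  A -> T0 T0
  T0 -> a

Fill CYK table bottom-up, restricted to cells inside w[1..2]:
  [1..1]={T0}  "a"  orig:{}
  [2..2]={T0}  "a"  orig:{}
  [1..2]={A,S}  "aa"

Original NTs in T[1,2] deriving "aa": ["A", "S"]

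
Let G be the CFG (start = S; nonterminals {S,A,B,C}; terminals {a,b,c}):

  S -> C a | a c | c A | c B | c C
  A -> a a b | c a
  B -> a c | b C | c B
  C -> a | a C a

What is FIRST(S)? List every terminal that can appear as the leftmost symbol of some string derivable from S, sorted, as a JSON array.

Compute FIRST by fixpoint:
pass 1:
  A via A→a a b: +{a}
  A via A→c a: +{c}
  B via B→a c: +{a}
  B via B→b C: +{b}
  B via B→c B: +{c}
  C via C→a: +{a}
  S via S→C a: +{a}
  S via S→c A: +{c}
  FIRST[S]={a,c}  FIRST[A]={a,c}  FIRST[B]={a,b,c}  FIRST[C]={a}
pass 2: — fixpoint
  FIRST[S]={a,c}  FIRST[A]={a,c}  FIRST[B]={a,b,c}  FIRST[C]={a}

FIRST(S) = ["a", "c"]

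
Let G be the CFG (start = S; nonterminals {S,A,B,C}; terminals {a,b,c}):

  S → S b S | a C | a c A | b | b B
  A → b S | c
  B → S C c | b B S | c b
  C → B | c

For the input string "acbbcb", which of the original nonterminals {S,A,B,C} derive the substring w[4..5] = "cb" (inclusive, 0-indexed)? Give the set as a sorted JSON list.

CNF form of G:
  S -> S X7 | T0 B | T2 C | T2 X8 | b
  A -> T0 S | c
  B -> S X3 | T0 X4 | T1 T0
  C -> S X5 | T0 X6 | T1 T0 | c
  T0 -> b
  T1 -> c
  T2 -> a
  X3 -> C T1
  X4 -> B S
  X5 -> C T1
  X6 -> B S
  X7 -> T0 S
  X8 -> T1 A

Fill CYK table bottom-up (cells [i..j] with 4 ≤ i ≤ j ≤ 5 only):
  cell(4,4) c: {A,C,T1}  orig:{A,C}
  cell(5,5) b: {S,T0}  orig:{S}
  cell(4,5) cb: {B,C}

Original NTs in T[4,5] deriving "cb": ["B", "C"]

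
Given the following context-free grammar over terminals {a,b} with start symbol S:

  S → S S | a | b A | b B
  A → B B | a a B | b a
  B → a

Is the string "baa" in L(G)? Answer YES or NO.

Convert to CNF:
  S -> S S | T1 A | T1 B | a
  A -> B B | T0 X2 | T1 T0
  B -> a
  T0 -> a
  T1 -> b
  X2 -> T0 B

CYK fill:
  [0..0]={T1}  "b"  orig:{}
  [1..1]={B,S,T0}  "a"  orig:{B,S}
  [2..2]={B,S,T0}  "a"  orig:{B,S}
  [0..1]={A,S}  "ba"
  [1..2]={A,S,X2}  "aa"  orig:{A,S}
  [0..2]={S}  "baa"

S ∈ T[0,2] ⇒ YES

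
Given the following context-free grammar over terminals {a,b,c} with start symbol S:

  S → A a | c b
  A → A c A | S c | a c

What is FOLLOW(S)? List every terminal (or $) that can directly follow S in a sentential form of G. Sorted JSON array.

FIRST iteration:
pass 1:
  A via A→a c: +{a}
  S via S→A a: +{a}
  S via S→c b: +{c}
  FIRST(S)={a,c}  FIRST(A)={a}
pass 2:
  A via A→S c: +{c}
  FIRST(S)={a,c}  FIRST(A)={a,c}
pass 3: (stable)
  FIRST(S)={a,c}  FIRST(A)={a,c}

FOLLOW iteration:
initialize: $ ∈ FOLLOW(S)
pass 1:
  A→A c A: FOLLOW(A) ⊇ FIRST(c) = {c}; new: +{c}
  A→S c: FOLLOW(S) ⊇ FIRST(c) = {c}; new: +{c}
  S→A a: FOLLOW(A) ⊇ FIRST(a) = {a}; new: +{a}
  FOLLOW(S)={$,c}  FOLLOW(A)={a,c}
pass 2: — fixpoint
  FOLLOW(S)={$,c}  FOLLOW(A)={a,c}

FOLLOW(S) = ["$", "c"]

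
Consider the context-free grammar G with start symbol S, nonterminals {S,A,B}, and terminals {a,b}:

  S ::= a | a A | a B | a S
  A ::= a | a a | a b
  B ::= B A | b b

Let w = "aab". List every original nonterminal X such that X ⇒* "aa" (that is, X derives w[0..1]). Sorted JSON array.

CNF form of G:
  S -> T0 A | T0 B | T0 S | a
  A -> T0 T0 | T0 T1 | a
  B -> B A | T1 T1
  T0 -> a
  T1 -> b

Fill CYK table bottom-up (cells [i..j] with 0 ≤ i ≤ j ≤ 1 only):
  [0..0]={A,S,T0}  "a"  orig:{A,S}
  [1..1]={A,S,T0}  "a"  orig:{A,S}
  [0..1]={A,S}  "aa"

Original NTs in T[0,1] deriving "aa": ["A", "S"]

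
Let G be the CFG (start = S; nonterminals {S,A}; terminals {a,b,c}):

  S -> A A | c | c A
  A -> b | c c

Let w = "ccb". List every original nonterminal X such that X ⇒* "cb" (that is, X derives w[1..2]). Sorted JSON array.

CNF form of G:
  S -> A A | T0 A | c
  A -> T0 T0 | b
  T0 -> c

CYK fill, restricted to cells inside w[1..2]:
  [1..1]={S,T0}  "c"  orig:{S}
  [2..2]={A}  "b"
  [1..2]={S}  "cb"

Original NTs in T[1,2] deriving "cb": ["S"]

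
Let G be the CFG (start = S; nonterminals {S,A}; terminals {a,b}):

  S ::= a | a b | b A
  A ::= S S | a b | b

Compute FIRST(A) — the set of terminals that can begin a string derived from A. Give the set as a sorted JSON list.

FIRST sets, iterate to fixpoint:
round 1:
  A via A→a b: +{a}
  A via A→b: +{b}
  S via S→a: +{a}
  S via S→b A: +{b}
  FIRST(S)={a,b}  FIRST(A)={a,b}
round 2: done
  FIRST(S)={a,b}  FIRST(A)={a,b}

FIRST(A) = ["a", "b"]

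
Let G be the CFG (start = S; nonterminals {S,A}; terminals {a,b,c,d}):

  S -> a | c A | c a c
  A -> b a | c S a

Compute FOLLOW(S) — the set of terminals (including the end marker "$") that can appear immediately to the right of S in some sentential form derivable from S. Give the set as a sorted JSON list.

Compute FIRST by fixpoint:
pass 1:
  A via A→b a: +{b}
  A via A→c S a: +{c}
  S via S→a: +{a}
  S via S→c A: +{c}
  FIRST(S)={a,c}  FIRST(A)={b,c}
pass 2: done
  FIRST(S)={a,c}  FIRST(A)={b,c}

FOLLOW iteration:
FOLLOW(S) := {$}
round 1:
  A→c S a: FOLLOW(S) ⊇ FIRST(a) = {a}; new: +{a}
  S→c A: FOLLOW(A) ⊇ FOLLOW(S) ⊇ {$,a}; new: +{$,a}
  S: {$,a}  A: {$,a}
round 2: (no change)
  S: {$,a}  A: {$,a}

FOLLOW(S) = ["$", "a"]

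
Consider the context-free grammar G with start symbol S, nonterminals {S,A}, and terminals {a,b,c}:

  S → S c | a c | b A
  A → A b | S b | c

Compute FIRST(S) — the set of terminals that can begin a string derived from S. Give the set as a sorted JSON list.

FIRST sets, iterate to fixpoint:
[1]
  A via A→c: +{c}
  S via S→a c: +{a}
  S via S→b A: +{b}
  FIRST(S)={a,b}  FIRST(A)={c}
[2]
  A via A→S b: +{a,b}
  FIRST(S)={a,b}  FIRST(A)={a,b,c}
[3] (stable)
  FIRST(S)={a,b}  FIRST(A)={a,b,c}

FIRST(S) = ["a", "b"]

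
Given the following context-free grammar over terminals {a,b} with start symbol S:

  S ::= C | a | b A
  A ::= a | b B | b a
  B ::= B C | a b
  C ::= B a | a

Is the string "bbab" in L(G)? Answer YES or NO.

Convert to CNF:
  S -> B T1 | T0 A | a
  A -> T0 B | T0 T1 | a
  B -> B C | T1 T0
  C -> B T1 | a
  T0 -> b
  T1 -> a

CYK fill:
  [0..0]={T0}  "b"  orig:{}
  [1..1]={T0}  "b"  orig:{}
  [2..2]={A,C,S,T1}  "a"  orig:{A,C,S}
  [3..3]={T0}  "b"  orig:{}
  [0..1]=∅  "bb"
  [1..2]={A,S}  "ba"
  [2..3]={B}  "ab"
  [0..2]={S}  "bba"
  [1..3]={A}  "bab"
  [0..3]={S}  "bbab"

S ∈ T[0,3] ⇒ YES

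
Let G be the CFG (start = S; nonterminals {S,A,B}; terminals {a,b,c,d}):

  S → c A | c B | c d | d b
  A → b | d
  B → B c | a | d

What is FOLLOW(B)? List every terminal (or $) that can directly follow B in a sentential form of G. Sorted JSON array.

FIRST iteration:
iter 1:
  A via A→b: +{b}
  A via A→d: +{d}
  B via B→a: +{a}
  B via B→d: +{d}
  S via S→c A: +{c}
  S via S→d b: +{d}
  S: {c,d}  A: {b,d}  B: {a,d}
iter 2: done
  S: {c,d}  A: {b,d}  B: {a,d}

Compute FOLLOW by fixpoint:
initialize: $ ∈ FOLLOW(S)
iter 1:
  B→B c: FOLLOW(B) ⊇ FIRST(c) = {c}; new: +{c}
  S→c A: FOLLOW(A) ⊇ FOLLOW(S) ⊇ {$}; new: +{$}
  S→c B: FOLLOW(B) ⊇ FOLLOW(S) ⊇ {$}; new: +{$}
  FOLLOW(S)={$}  FOLLOW(A)={$}  FOLLOW(B)={$,c}
iter 2: — fixpoint
  FOLLOW(S)={$}  FOLLOW(A)={$}  FOLLOW(B)={$,c}

FOLLOW(B) = ["$", "c"]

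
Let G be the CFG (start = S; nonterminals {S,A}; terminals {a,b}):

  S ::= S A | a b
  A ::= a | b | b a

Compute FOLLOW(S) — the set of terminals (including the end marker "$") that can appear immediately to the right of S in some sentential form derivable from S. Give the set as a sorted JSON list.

FIRST iteration:
round 1:
  A via A→a: +{a}
  A via A→b: +{b}
  S via S→a b: +{a}
  FIRST(S)={a}  FIRST(A)={a,b}
round 2: done
  FIRST(S)={a}  FIRST(A)={a,b}

FOLLOW sets:
initialize: $ ∈ FOLLOW(S)
iter 1:
  S→S A: FOLLOW(S) ⊇ FIRST(A) = {a,b}; new: +{a,b}
  S→S A: FOLLOW(A) ⊇ FOLLOW(S) ⊇ {$,a,b}; new: +{$,a,b}
  FOLLOW[S]={$,a,b}  FOLLOW[A]={$,a,b}
iter 2: (no change)
  FOLLOW[S]={$,a,b}  FOLLOW[A]={$,a,b}

FOLLOW(S) = ["$", "a", "b"]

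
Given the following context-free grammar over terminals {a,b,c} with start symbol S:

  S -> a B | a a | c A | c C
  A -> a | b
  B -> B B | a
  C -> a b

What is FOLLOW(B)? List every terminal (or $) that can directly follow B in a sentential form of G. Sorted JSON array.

FIRST iteration:
pass 1:
  A via A→a: +{a}
  A via A→b: +{b}
  B via B→a: +{a}
  C via C→a b: +{a}
  S via S→a B: +{a}
  S via S→c A: +{c}
  FIRST(S)={a,c}  FIRST(A)={a,b}  FIRST(B)={a}  FIRST(C)={a}
pass 2: (stable)
  FIRST(S)={a,c}  FIRST(A)={a,b}  FIRST(B)={a}  FIRST(C)={a}

FOLLOW sets:
FOLLOW(S) := {$}
round 1:
  B→B B: FOLLOW(B) ⊇ FIRST(B) = {a}; new: +{a}
  S→a B: FOLLOW(B) ⊇ FOLLOW(S) ⊇ {$}; new: +{$}
  S→c A: FOLLOW(A) ⊇ FOLLOW(S) ⊇ {$}; new: +{$}
  S→c C: FOLLOW(C) ⊇ FOLLOW(S) ⊇ {$}; new: +{$}
  FOLLOW(S)={$}  FOLLOW(A)={$}  FOLLOW(B)={$,a}  FOLLOW(C)={$}
round 2: (stable)
  FOLLOW(S)={$}  FOLLOW(A)={$}  FOLLOW(B)={$,a}  FOLLOW(C)={$}

FOLLOW(B) = ["$", "a"]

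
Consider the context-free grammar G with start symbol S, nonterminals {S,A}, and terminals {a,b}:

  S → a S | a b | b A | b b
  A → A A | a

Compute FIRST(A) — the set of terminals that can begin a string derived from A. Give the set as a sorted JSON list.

FIRST iteration:
pass 1:
  A via A→a: +{a}
  S via S→a S: +{a}
  S via S→b A: +{b}
  FIRST(S)={a,b}  FIRST(A)={a}
pass 2: (no change)
  FIRST(S)={a,b}  FIRST(A)={a}

FIRST(A) = ["a"]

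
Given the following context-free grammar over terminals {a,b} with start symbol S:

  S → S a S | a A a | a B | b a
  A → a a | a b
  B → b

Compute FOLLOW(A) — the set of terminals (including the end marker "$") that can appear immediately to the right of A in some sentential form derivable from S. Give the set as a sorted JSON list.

Compute FIRST by fixpoint:
iter 1:
  A via A→a a: +{a}
  B via B→b: +{b}
  S via S→a A a: +{a}
  S via S→b a: +{b}
  FIRST[S]={a,b}  FIRST[A]={a}  FIRST[B]={b}
iter 2: done
  FIRST[S]={a,b}  FIRST[A]={a}  FIRST[B]={b}

FOLLOW sets:
initialize: $ ∈ FOLLOW(S)
iter 1:
  S→S a S: FOLLOW(S) ⊇ FIRST(a) = {a}; new: +{a}
  S→a A a: FOLLOW(A) ⊇ FIRST(a) = {a}; new: +{a}
  S→a B: FOLLOW(B) ⊇ FOLLOW(S) ⊇ {$,a}; new: +{$,a}
  FOLLOW(S)={$,a}  FOLLOW(A)={a}  FOLLOW(B)={$,a}
iter 2: done
  FOLLOW(S)={$,a}  FOLLOW(A)={a}  FOLLOW(B)={$,a}

FOLLOW(A) = ["a"]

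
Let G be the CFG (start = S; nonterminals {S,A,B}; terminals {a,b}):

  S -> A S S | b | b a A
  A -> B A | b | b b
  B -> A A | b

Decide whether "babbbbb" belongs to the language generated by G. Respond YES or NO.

CNF form of G:
  S -> A X2 | T0 X3 | b
  A -> B A | T0 T0 | b
  B -> A A | b
  T0 -> b
  T1 -> a
  X2 -> S S
  X3 -> T1 A

Fill CYK table bottom-up:
  cell(0,0) b: {A,B,S,T0}  orig:{A,B,S}
  cell(1,1) a: {T1}  orig:{}
  cell(2,2) b: {A,B,S,T0}  orig:{A,B,S}
  cell(3,3) b: {A,B,S,T0}  orig:{A,B,S}
  cell(4,4) b: {A,B,S,T0}  orig:{A,B,S}
  cell(5,5) b: {A,B,S,T0}  orig:{A,B,S}
  cell(6,6) b: {A,B,S,T0}  orig:{A,B,S}
  cell(0,1) ba: ∅
  cell(1,2) ab: {X3}  orig:{}
  cell(2,3) bb: {A,B,X2}  orig:{A,B}
  cell(3,4) bb: {A,B,X2}  orig:{A,B}
  cell(4,5) bb: {A,B,X2}  orig:{A,B}
  cell(5,6) bb: {A,B,X2}  orig:{A,B}
  cell(0,2) bab: {S}
  cell(1,3) abb: {X3}  orig:{}
  cell(2,4) bbb: {A,B,S}
  cell(3,5) bbb: {A,B,S}
  cell(4,6) bbb: {A,B,S}
  cell(0,3) babb: {S,X2}  orig:{S}
  cell(1,4) abbb: {X3}  orig:{}
  cell(2,5) bbbb: {A,B,S,X2}  orig:{A,B,S}
  cell(3,6) bbbb: {A,B,S,X2}  orig:{A,B,S}
  cell(0,4) babbb: {S,X2}  orig:{S}
  cell(1,5) abbbb: {X3}  orig:{}
  cell(2,6) bbbbb: {A,B,S,X2}  orig:{A,B,S}
  cell(0,5) babbbb: {S,X2}  orig:{S}
  cell(1,6) abbbbb: {X3}  orig:{}
  cell(0,6) babbbbb: {S,X2}  orig:{S}

S ∈ T[0,6] ⇒ YES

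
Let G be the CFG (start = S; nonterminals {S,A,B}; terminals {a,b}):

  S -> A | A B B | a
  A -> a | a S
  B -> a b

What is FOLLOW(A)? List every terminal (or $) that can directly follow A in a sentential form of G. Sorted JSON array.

FIRST sets, iterate to fixpoint:
[1]
  A via A→a: +{a}
  B via B→a b: +{a}
  S via S→A: +{a}
  FIRST(S)={a}  FIRST(A)={a}  FIRST(B)={a}
[2] done
  FIRST(S)={a}  FIRST(A)={a}  FIRST(B)={a}

FOLLOW sets:
FOLLOW(S) := {$}
iter 1:
  S→A: FOLLOW(A) ⊇ FOLLOW(S) ⊇ {$}; new: +{$}
  S→A B B: FOLLOW(A) ⊇ FIRST(B) = {a}; new: +{a}
  S→A B B: FOLLOW(B) ⊇ FIRST(B) = {a}; new: +{a}
  S→A B B: FOLLOW(B) ⊇ FOLLOW(S) ⊇ {$}; new: +{$}
  FOLLOW[S]={$}  FOLLOW[A]={$,a}  FOLLOW[B]={$,a}
iter 2:
  A→a S: FOLLOW(S) ⊇ FOLLOW(A) ⊇ {$,a}; new: +{a}
  FOLLOW[S]={$,a}  FOLLOW[A]={$,a}  FOLLOW[B]={$,a}
iter 3: — fixpoint
  FOLLOW[S]={$,a}  FOLLOW[A]={$,a}  FOLLOW[B]={$,a}

FOLLOW(A) = ["$", "a"]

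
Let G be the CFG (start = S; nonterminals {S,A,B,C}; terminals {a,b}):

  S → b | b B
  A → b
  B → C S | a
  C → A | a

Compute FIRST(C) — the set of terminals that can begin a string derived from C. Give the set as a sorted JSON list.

FIRST iteration:
iter 1:
  A via A→b: +{b}
  B via B→a: +{a}
  C via C→A: +{b}
  C via C→a: +{a}
  S via S→b: +{b}
  FIRST(S)={b}  FIRST(A)={b}  FIRST(B)={a}  FIRST(C)={a,b}
iter 2:
  B via B→C S: +{b}
  FIRST(S)={b}  FIRST(A)={b}  FIRST(B)={a,b}  FIRST(C)={a,b}
iter 3: (stable)
  FIRST(S)={b}  FIRST(A)={b}  FIRST(B)={a,b}  FIRST(C)={a,b}

FIRST(C) = ["a", "b"]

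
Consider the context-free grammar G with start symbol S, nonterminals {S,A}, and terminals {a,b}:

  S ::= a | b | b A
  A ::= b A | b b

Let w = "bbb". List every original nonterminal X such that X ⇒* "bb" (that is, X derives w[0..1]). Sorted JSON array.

CNF form of G:
  S -> T0 A | a | b
  A -> T0 A | T0 T0
  T0 -> b

CYK fill — only the sub-triangle for w[0..1]:
  cell(0,0) b: {S,T0}  orig:{S}
  cell(1,1) b: {S,T0}  orig:{S}
  cell(0,1) bb: {A}

Original NTs in T[0,1] deriving "bb": ["A"]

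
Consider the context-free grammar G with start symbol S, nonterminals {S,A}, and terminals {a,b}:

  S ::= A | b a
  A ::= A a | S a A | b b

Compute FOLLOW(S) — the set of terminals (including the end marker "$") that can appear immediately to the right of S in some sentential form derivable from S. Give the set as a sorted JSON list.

FIRST sets, iterate to fixpoint:
[1]
  A via A→b b: +{b}
  S via S→A: +{b}
  FIRST(S)={b}  FIRST(A)={b}
[2] (no change)
  FIRST(S)={b}  FIRST(A)={b}

FOLLOW sets:
seed FOLLOW(S) with $
pass 1:
  A→A a: FOLLOW(A) ⊇ FIRST(a) = {a}; new: +{a}
  A→S a A: FOLLOW(S) ⊇ FIRST(a) = {a}; new: +{a}
  S→A: FOLLOW(A) ⊇ FOLLOW(S) ⊇ {$,a}; new: +{$}
  S: {$,a}  A: {$,a}
pass 2: (no change)
  S: {$,a}  A: {$,a}

FOLLOW(S) = ["$", "a"]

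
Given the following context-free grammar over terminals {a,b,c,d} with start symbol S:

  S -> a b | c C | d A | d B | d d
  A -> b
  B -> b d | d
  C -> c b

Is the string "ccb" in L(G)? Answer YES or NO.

CNF form of G:
  S -> T1 A | T1 B | T1 T1 | T2 C | T3 T0
  A -> b
  B -> T0 T1 | d
  C -> T2 T0
  T0 -> b
  T1 -> d
  T2 -> c
  T3 -> a

CYK table (by increasing span):
  cell(0,0) c: {T2}  orig:{}
  cell(1,1) c: {T2}  orig:{}
  cell(2,2) b: {A,T0}  orig:{A}
  cell(0,1) cc: ∅
  cell(1,2) cb: {C}
  cell(0,2) ccb: {S}

S ∈ T[0,2] ⇒ YES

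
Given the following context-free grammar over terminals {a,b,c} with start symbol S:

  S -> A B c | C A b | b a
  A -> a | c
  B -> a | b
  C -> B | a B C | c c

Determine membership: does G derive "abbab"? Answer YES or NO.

CNF form of G:
  S -> A X4 | C X5 | T2 T0
  A -> a | c
  B -> a | b
  C -> T0 X3 | T1 T1 | a | b
  T0 -> a
  T1 -> c
  T2 -> b
  X3 -> B C
  X4 -> B T1
  X5 -> A T2

CYK fill:
  [0..0]={A,B,C,T0}  "a"  orig:{A,B,C}
  [1..1]={B,C,T2}  "b"  orig:{B,C}
  [2..2]={B,C,T2}  "b"  orig:{B,C}
  [3..3]={A,B,C,T0}  "a"  orig:{A,B,C}
  [4..4]={B,C,T2}  "b"  orig:{B,C}
  [0..1]={X3,X5}  "ab"  orig:{}
  [1..2]={X3}  "bb"  orig:{}
  [2..3]={S,X3}  "ba"  orig:{S}
  [3..4]={X3,X5}  "ab"  orig:{}
  [0..2]={C}  "abb"
  [1..3]=∅  "bba"
  [2..4]={S}  "bab"
  [0..3]=∅  "abba"
  [1..4]=∅  "bbab"
  [0..4]={S}  "abbab"

S ∈ T[0,4] ⇒ YES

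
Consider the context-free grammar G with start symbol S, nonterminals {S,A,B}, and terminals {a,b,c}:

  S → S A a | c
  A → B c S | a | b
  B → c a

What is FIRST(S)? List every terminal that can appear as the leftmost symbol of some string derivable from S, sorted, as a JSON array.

FIRST sets, iterate to fixpoint:
round 1:
  A via A→a: +{a}
  A via A→b: +{b}
  B via B→c a: +{c}
  S via S→c: +{c}
  S: {c}  A: {a,b}  B: {c}
round 2:
  A via A→B c S: +{c}
  S: {c}  A: {a,b,c}  B: {c}
round 3: — fixpoint
  S: {c}  A: {a,b,c}  B: {c}

FIRST(S) = ["c"]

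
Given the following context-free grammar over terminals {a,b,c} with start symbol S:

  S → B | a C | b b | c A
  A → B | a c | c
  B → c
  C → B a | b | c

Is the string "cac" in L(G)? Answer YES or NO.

CNF form of G:
  S -> T0 C | T1 A | T2 T2 | c
  A -> T0 T1 | c
  B -> c
  C -> B T0 | b | c
  T0 -> a
  T1 -> c
  T2 -> b

Fill CYK table bottom-up:
  [0..0]={A,B,C,S,T1}  "c"  orig:{A,B,C,S}
  [1..1]={T0}  "a"  orig:{}
  [2..2]={A,B,C,S,T1}  "c"  orig:{A,B,C,S}
  [0..1]={C}  "ca"
  [1..2]={A,S}  "ac"
  [0..2]={S}  "cac"

S ∈ T[0,2] ⇒ YES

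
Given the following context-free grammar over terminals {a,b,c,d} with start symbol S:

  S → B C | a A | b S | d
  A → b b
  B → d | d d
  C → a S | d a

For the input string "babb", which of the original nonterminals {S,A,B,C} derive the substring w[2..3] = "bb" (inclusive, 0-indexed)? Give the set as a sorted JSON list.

Convert to CNF:
  S -> B C | T0 S | T2 A | d
  A -> T0 T0
  B -> T1 T1 | d
  C -> T1 T2 | T2 S
  T0 -> b
  T1 -> d
  T2 -> a

CYK table (by increasing span), restricted to cells inside w[2..3]:
  cell(2,2) b: {T0}  orig:{}
  cell(3,3) b: {T0}  orig:{}
  cell(2,3) bb: {A}

Original NTs in T[2,3] deriving "bb": ["A"]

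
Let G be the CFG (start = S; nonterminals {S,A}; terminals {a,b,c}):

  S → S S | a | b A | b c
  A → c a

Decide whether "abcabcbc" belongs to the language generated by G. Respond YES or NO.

Convert to CNF:
  S -> S S | T2 A | T2 T0 | a
  A -> T0 T1
  T0 -> c
  T1 -> a
  T2 -> b

CYK fill:
  cell(0,0) a: {S,T1}  orig:{S}
  cell(1,1) b: {T2}  orig:{}
  cell(2,2) c: {T0}  orig:{}
  cell(3,3) a: {S,T1}  orig:{S}
  cell(4,4) b: {T2}  orig:{}
  cell(5,5) c: {T0}  orig:{}
  cell(6,6) b: {T2}  orig:{}
  cell(7,7) c: {T0}  orig:{}
  cell(0,1) ab: ∅
  cell(1,2) bc: {S}
  cell(2,3) ca: {A}
  cell(3,4) ab: ∅
  cell(4,5) bc: {S}
  cell(5,6) cb: ∅
  cell(6,7) bc: {S}
  cell(0,2) abc: {S}
  cell(1,3) bca: {S}
  cell(2,4) cab: ∅
  cell(3,5) abc: {S}
  cell(4,6) bcb: ∅
  cell(5,7) cbc: ∅
  cell(0,3) abca: {S}
  cell(1,4) bcab: ∅
  cell(2,5) cabc: ∅
  cell(3,6) abcb: ∅
  cell(4,7) bcbc: {S}
  cell(0,4) abcab: ∅
  cell(1,5) bcabc: {S}
  cell(2,6) cabcb: ∅
  cell(3,7) abcbc: {S}
  cell(0,5) abcabc: {S}
  cell(1,6) bcabcb: ∅
  cell(2,7) cabcbc: ∅
  cell(0,6) abcabcb: ∅
  cell(1,7) bcabcbc: {S}
  cell(0,7) abcabcbc: {S}

S ∈ T[0,7] ⇒ YES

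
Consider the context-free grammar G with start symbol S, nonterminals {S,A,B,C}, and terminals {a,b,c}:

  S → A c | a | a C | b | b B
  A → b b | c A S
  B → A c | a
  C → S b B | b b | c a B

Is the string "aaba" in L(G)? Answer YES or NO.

Convert to CNF:
  S -> A T1 | T0 B | T2 C | a | b
  A -> T0 T0 | T1 X3
  B -> A T1 | a
  C -> S X4 | T0 T0 | T1 X5
  T0 -> b
  T1 -> c
  T2 -> a
  X3 -> A S
  X4 -> T0 B
  X5 -> T2 B

CYK fill:
  [0..0]={B,S,T2}  "a"  orig:{B,S}
  [1..1]={B,S,T2}  "a"  orig:{B,S}
  [2..2]={S,T0}  "b"  orig:{S}
  [3..3]={B,S,T2}  "a"  orig:{B,S}
  [0..1]={X5}  "aa"  orig:{}
  [1..2]=∅  "ab"
  [2..3]={S,X4}  "ba"  orig:{S}
  [0..2]=∅  "aab"
  [1..3]={C}  "aba"
  [0..3]={S}  "aaba"

S ∈ T[0,3] ⇒ YES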